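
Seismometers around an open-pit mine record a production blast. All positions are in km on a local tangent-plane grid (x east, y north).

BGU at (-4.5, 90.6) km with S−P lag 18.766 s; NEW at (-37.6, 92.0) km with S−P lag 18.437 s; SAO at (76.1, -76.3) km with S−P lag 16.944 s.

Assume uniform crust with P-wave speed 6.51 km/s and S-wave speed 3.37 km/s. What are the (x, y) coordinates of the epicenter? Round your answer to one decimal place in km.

Distance from S−P lag: d = Δt · v_P v_S / (v_P − v_S) = Δt · (6.51·3.37)/(6.51−3.37) ≈ 6.9868·Δt.
So d_BGU = 131.12, d_NEW = 128.82, d_SAO = 118.39 km.
Circle about each station: (x + 4.5)² + (y − 90.6)² = 131.12²; (x + 37.6)² + (y − 92.0)² = 128.82²; (x − 76.1)² + (y + 76.3)² = 118.39².
Subtracting the BGU equation from the NEW and SAO equations removes the quadratic terms:
-66.2 x + 2.8 y = 2247.01
161.2 x − 333.8 y = 6560.55
Solving the 2×2 system: x ≈ -35.5, y ≈ -36.8 km.

(-35.5, -36.8)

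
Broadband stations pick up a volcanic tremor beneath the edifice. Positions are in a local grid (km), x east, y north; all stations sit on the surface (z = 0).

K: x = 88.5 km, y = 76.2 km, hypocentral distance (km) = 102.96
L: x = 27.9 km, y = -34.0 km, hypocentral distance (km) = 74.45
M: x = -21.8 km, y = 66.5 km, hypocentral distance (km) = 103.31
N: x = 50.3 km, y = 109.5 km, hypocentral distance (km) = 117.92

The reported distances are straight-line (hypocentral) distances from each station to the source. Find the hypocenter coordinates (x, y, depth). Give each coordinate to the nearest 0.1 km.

Each station gives a sphere (x−x_i)² + (y−y_i)² + z² = d_i² (stations at z=0).
Subtracting the K sphere from L and M: z² cancels, leaving linear equations in x and y:
-121.2 x − 220.4 y = -6646.32
-220.6 x − 19.4 y = -8813.39
Solving: x ≈ 39.195, y ≈ 8.602 km (keep extra digits for the depth step; rounded: 39.2, 8.6).
Then from the K sphere: z² = 102.96² − (x − 88.5)² − (y − 76.2)² with x = 39.195, y = 8.602, so z ≈ 60.002 ≈ 60.0 km.

(39.2, 8.6, 60.0)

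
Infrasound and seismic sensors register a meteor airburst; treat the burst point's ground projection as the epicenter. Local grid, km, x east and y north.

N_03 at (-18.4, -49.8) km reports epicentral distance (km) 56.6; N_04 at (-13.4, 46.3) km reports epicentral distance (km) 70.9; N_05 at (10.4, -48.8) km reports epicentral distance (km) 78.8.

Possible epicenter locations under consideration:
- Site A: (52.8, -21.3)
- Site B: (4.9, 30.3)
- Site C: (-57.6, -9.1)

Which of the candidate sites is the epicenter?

Site C

For each candidate, compare |candidate − station| to the reported distance:
Site A: residuals N_03 20.1, N_04 23.7, N_05 28.3 → max 28.3 km
Site B: residuals N_03 26.8, N_04 46.6, N_05 0.5 → max 46.6 km
Site C: residuals N_03 0.1, N_04 0.0, N_05 0.1 → max 0.1 km
Only Site C has all residuals ≈ 0.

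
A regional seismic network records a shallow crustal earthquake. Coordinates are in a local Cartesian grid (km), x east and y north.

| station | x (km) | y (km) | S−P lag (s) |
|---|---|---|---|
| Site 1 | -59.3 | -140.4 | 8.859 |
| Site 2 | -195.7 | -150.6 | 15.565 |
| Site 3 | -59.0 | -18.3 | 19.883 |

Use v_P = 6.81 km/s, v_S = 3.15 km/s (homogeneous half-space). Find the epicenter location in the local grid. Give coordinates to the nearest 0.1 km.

Distance from S−P lag: d = Δt · v_P v_S / (v_P − v_S) = Δt · (6.81·3.15)/(6.81−3.15) ≈ 5.8611·Δt.
So d_Site 1 = 51.92, d_Site 2 = 91.23, d_Site 3 = 116.54 km.
Circle about each station: (x + 59.3)² + (y + 140.4)² = 51.92²; (x + 195.7)² + (y + 150.6)² = 91.23²; (x + 59.0)² + (y + 18.3)² = 116.54².
Subtracting pairs of circle equations eliminates x²+y² and gives linear equations (the radical axes):
-272.8 x − 20.4 y = 32122.97
0.6 x + 244.2 y = -30298.65
Solving the 2×2 system: x ≈ -108.5, y ≈ -123.8 km.
Check against Site 1 (with the unrounded x, y): √((x + 59.3)²+(y + 140.4)²) = 51.92 ≈ 51.92 km. ✓

-108.5 km east, -123.8 km north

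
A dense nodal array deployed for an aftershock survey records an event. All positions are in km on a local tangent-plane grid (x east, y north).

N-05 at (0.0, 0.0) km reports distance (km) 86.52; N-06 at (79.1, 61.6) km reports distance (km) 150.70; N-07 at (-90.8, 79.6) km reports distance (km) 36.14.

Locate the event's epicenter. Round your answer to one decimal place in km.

Circle about each station: x² + y² = 86.52²; (x − 79.1)² + (y − 61.6)² = 150.70²; (x + 90.8)² + (y − 79.6)² = 36.14².
Subtracting pairs of circle equations eliminates x²+y² and gives linear equations (the radical axes):
158.2 x + 123.2 y = -5173.41
-181.6 x + 159.2 y = 20760.41
Solving the 2×2 system: x ≈ -71.1, y ≈ 49.3 km.
Check against N-05 (with the unrounded x, y): √(x²+y²) = 86.52 ≈ 86.52 km. ✓

x ≈ -71.1 km, y ≈ 49.3 km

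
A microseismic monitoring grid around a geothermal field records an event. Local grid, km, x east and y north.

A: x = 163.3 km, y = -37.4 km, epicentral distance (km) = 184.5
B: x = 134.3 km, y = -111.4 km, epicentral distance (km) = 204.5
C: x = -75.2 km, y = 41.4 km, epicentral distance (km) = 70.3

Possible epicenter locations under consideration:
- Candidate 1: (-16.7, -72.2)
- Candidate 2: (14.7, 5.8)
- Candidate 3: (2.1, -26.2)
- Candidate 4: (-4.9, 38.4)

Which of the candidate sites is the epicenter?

Candidate 4

For each candidate, compare |candidate − station| to the reported distance:
Candidate 1: residuals A 1.2, B 48.5, C 57.5 → max 57.5 km
Candidate 2: residuals A 29.7, B 37.0, C 26.4 → max 37.0 km
Candidate 3: residuals A 22.9, B 47.2, C 32.4 → max 47.2 km
Candidate 4: residuals A 0.0, B 0.0, C 0.1 → max 0.1 km
Only Candidate 4 has all residuals ≈ 0.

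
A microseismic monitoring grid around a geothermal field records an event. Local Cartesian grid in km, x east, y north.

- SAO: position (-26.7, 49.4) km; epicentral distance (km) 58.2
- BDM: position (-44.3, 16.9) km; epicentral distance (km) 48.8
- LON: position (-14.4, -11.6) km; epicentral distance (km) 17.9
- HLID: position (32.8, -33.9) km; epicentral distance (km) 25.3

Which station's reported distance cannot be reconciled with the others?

HLID

Solve using three stations at a time. Using SAO, BDM, LON (subtract circle equations pairwise → linear system) gives (x, y) ≈ (0.7, -1.9).
Distances from that point to each station vs reported:
  SAO: calculated 58.2 vs reported 58.2 → residual 0.0 km
  BDM: calculated 48.8 vs reported 48.8 → residual 0.0 km
  LON: calculated 18.0 vs reported 17.9 → residual 0.1 km
  HLID: calculated 45.3 vs reported 25.3 → residual 20.0 km
SAO, BDM, LON are mutually consistent (residuals ≈ 0); HLID is off by 20.0 km.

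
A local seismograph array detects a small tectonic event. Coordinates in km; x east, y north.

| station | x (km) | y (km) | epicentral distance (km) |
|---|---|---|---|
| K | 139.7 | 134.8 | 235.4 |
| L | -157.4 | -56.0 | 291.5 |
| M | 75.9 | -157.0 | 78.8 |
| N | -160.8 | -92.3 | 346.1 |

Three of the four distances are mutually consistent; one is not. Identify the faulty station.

N

Solve using three stations at a time. Using K, L, M (subtract circle equations pairwise → linear system) gives (x, y) ≈ (130.7, -100.4).
Distances from that point to each station vs reported:
  K: calculated 235.4 vs reported 235.4 → residual 0.0 km
  L: calculated 291.5 vs reported 291.5 → residual 0.0 km
  M: calculated 78.8 vs reported 78.8 → residual 0.0 km
  N: calculated 291.6 vs reported 346.1 → residual 54.5 km
K, L, M are mutually consistent (residuals ≈ 0); N is off by 54.5 km.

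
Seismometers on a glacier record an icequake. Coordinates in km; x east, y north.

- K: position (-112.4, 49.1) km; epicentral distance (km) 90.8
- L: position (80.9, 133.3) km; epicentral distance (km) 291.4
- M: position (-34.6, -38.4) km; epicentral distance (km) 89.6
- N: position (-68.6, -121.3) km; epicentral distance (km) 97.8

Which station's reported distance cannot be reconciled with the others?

Solve using three stations at a time. Using K, M, N (subtract circle equations pairwise → linear system) gives (x, y) ≈ (-124.1, -40.9).
Distances from that point to each station vs reported:
  K: calculated 90.7 vs reported 90.8 → residual 0.1 km
  L: calculated 269.0 vs reported 291.4 → residual 22.4 km
  M: calculated 89.5 vs reported 89.6 → residual 0.1 km
  N: calculated 97.7 vs reported 97.8 → residual 0.1 km
K, M, N are mutually consistent (residuals ≈ 0); L is off by 22.4 km.

L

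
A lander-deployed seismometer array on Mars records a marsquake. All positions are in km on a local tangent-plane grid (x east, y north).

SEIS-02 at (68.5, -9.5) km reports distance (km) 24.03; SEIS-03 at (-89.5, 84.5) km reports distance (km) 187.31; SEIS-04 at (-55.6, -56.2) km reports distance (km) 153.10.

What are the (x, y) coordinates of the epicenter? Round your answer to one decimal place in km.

Circle about each station: (x − 68.5)² + (y + 9.5)² = 24.03²; (x + 89.5)² + (y − 84.5)² = 187.31²; (x + 55.6)² + (y + 56.2)² = 153.10².
Subtracting the SEIS-02 equation from the SEIS-03 and SEIS-04 equations removes the quadratic terms:
-316.0 x + 188.0 y = -24139.60
-248.2 x − 93.4 y = -21394.87
Solving the 2×2 system: x ≈ 82.4, y ≈ 10.1 km.

x ≈ 82.4 km, y ≈ 10.1 km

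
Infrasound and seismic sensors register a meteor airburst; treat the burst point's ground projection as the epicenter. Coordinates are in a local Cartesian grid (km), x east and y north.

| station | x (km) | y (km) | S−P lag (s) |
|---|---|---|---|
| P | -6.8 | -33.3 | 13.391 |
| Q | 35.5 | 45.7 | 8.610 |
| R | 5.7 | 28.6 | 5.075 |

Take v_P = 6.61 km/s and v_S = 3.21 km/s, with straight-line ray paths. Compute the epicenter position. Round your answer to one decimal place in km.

(-18.1, 49.5)

Distance from S−P lag: d = Δt · v_P v_S / (v_P − v_S) = Δt · (6.61·3.21)/(6.61−3.21) ≈ 6.2406·Δt.
So d_P = 83.57, d_Q = 53.73, d_R = 31.67 km.
Circle about each station: (x + 6.8)² + (y + 33.3)² = 83.57²; (x − 35.5)² + (y − 45.7)² = 53.73²; (x − 5.7)² + (y − 28.6)² = 31.67².
Subtracting the P equation from the Q and R equations removes the quadratic terms:
84.6 x + 158.0 y = 6290.64
25.0 x + 123.8 y = 5676.28
Solving the 2×2 system: x ≈ -18.1, y ≈ 49.5 km.
Check against P (with the unrounded x, y): √((x + 6.8)²+(y + 33.3)²) = 83.57 ≈ 83.57 km. ✓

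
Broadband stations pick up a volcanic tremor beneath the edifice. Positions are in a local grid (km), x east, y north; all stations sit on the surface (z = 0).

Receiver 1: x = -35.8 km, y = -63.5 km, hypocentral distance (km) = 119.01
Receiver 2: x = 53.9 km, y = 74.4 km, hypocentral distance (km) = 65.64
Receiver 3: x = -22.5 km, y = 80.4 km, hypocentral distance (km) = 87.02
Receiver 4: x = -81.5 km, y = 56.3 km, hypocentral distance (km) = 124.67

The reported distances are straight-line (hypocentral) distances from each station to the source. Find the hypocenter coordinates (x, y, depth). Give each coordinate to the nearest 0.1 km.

Each station gives a sphere (x−x_i)² + (y−y_i)² + z² = d_i² (stations at z=0).
Subtracting the Receiver 1 sphere from Receiver 2 and Receiver 3: z² cancels, leaving linear equations in x and y:
179.4 x + 275.8 y = 12981.45
26.6 x + 287.8 y = 8247.42
Solving: x ≈ 32.993, y ≈ 25.607 km (keep extra digits for the depth step; rounded: 33.0, 25.6).
Then from the Receiver 1 sphere: z² = 119.01² − (x + 35.8)² − (y + 63.5)² with x = 32.993, y = 25.607, so z ≈ 38.611 ≈ 38.6 km.

(33.0, 25.6, 38.6)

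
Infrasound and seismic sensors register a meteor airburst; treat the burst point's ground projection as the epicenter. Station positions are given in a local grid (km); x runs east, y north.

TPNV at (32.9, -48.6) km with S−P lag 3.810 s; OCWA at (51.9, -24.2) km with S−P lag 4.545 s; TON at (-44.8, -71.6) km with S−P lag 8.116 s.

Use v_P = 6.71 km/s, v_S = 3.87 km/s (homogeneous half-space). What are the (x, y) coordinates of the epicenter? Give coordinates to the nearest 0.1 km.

10.4 km east, -22.0 km north

Distance from S−P lag: d = Δt · v_P v_S / (v_P − v_S) = Δt · (6.71·3.87)/(6.71−3.87) ≈ 9.1436·Δt.
So d_TPNV = 34.84, d_OCWA = 41.56, d_TON = 74.21 km.
Circle about each station: (x − 32.9)² + (y + 48.6)² = 34.84²; (x − 51.9)² + (y + 24.2)² = 41.56²; (x + 44.8)² + (y + 71.6)² = 74.21².
Subtracting pairs of circle equations eliminates x²+y² and gives linear equations (the radical axes):
38.0 x + 48.8 y = -678.53
-155.4 x − 46.0 y = -604.07
Solving the 2×2 system: x ≈ 10.4, y ≈ -22.0 km.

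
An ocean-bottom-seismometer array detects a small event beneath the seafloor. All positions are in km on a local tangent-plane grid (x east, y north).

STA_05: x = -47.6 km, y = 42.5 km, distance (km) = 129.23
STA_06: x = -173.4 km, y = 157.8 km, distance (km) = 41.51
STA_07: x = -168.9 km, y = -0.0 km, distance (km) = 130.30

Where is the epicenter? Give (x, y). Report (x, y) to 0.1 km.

Circle about each station: (x + 47.6)² + (y − 42.5)² = 129.23²; (x + 173.4)² + (y − 157.8)² = 41.51²; (x + 168.9)² + y² = 130.30².
Subtracting the STA_05 equation from the STA_06 and STA_07 equations removes the quadratic terms:
-251.6 x + 230.6 y = 65873.70
-242.6 x − 85.0 y = 24177.50
Solving the 2×2 system: x ≈ -144.5, y ≈ 128.0 km.

x ≈ -144.5 km, y ≈ 128.0 km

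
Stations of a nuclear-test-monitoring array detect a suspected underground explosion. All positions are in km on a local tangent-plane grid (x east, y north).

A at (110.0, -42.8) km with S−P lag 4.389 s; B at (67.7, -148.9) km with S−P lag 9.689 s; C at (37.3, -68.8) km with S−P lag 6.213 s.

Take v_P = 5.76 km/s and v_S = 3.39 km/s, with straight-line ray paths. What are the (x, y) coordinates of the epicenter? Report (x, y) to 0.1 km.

x ≈ 88.4 km, y ≈ -71.8 km

Distance from S−P lag: d = Δt · v_P v_S / (v_P − v_S) = Δt · (5.76·3.39)/(5.76−3.39) ≈ 8.2390·Δt.
So d_A = 36.16, d_B = 79.83, d_C = 51.19 km.
Circle about each station: (x − 110.0)² + (y + 42.8)² = 36.16²; (x − 67.7)² + (y + 148.9)² = 79.83²; (x − 37.3)² + (y + 68.8)² = 51.19².
Subtracting pairs of circle equations eliminates x²+y² and gives linear equations (the radical axes):
-84.6 x − 212.2 y = 7757.38
-145.4 x − 52.0 y = -9119.98
Solving the 2×2 system: x ≈ 88.4, y ≈ -71.8 km.
Check against A (with the unrounded x, y): √((x − 110.0)²+(y + 42.8)²) = 36.16 ≈ 36.16 km. ✓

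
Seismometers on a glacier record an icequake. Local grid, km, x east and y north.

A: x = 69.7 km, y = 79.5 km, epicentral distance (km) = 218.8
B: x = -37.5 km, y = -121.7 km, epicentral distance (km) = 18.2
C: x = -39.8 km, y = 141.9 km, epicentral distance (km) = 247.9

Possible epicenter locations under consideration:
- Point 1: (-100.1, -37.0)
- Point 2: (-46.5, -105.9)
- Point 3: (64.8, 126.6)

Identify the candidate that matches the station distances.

For each candidate, compare |candidate − station| to the reported distance:
Point 1: residuals A 12.9, B 87.1, C 59.1 → max 87.1 km
Point 2: residuals A 0.0, B 0.0, C 0.0 → max 0.0 km
Point 3: residuals A 171.4, B 250.3, C 142.2 → max 250.3 km
Only Point 2 has all residuals ≈ 0.

Point 2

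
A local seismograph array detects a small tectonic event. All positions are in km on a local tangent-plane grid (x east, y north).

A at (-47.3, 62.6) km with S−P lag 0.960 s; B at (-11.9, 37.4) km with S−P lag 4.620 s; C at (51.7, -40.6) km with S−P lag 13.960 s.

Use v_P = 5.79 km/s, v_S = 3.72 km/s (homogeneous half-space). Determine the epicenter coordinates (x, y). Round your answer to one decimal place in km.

Distance from S−P lag: d = Δt · v_P v_S / (v_P − v_S) = Δt · (5.79·3.72)/(5.79−3.72) ≈ 10.4052·Δt.
So d_A = 9.99, d_B = 48.07, d_C = 145.26 km.
Circle about each station: (x + 47.3)² + (y − 62.6)² = 9.99²; (x + 11.9)² + (y − 37.4)² = 48.07²; (x − 51.7)² + (y + 40.6)² = 145.26².
Subtracting pairs of circle equations eliminates x²+y² and gives linear equations (the radical axes):
70.8 x − 50.4 y = -6826.60
198.0 x − 206.4 y = -22835.47
Solving the 2×2 system: x ≈ -55.7, y ≈ 57.2 km.
Check against A (with the unrounded x, y): √((x + 47.3)²+(y − 62.6)²) = 9.98 ≈ 9.99 km. ✓

-55.7 km east, 57.2 km north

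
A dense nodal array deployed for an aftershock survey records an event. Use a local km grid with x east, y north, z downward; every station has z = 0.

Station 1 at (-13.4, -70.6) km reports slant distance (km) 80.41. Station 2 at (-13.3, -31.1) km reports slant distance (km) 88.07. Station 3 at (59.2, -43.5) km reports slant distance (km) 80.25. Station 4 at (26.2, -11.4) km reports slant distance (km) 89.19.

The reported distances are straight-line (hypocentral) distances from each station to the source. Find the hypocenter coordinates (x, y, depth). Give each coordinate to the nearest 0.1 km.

Each station gives a sphere (x−x_i)² + (y−y_i)² + z² = d_i² (stations at z=0).
Subtracting the Station 1 sphere from Station 2 and Station 3: z² cancels, leaving linear equations in x and y:
0.2 x + 79.0 y = -5310.38
145.2 x + 54.2 y = 258.68
Solving: x ≈ 26.899, y ≈ -67.288 km (keep extra digits for the depth step; rounded: 26.9, -67.3).
Then from the Station 1 sphere: z² = 80.41² − (x + 13.4)² − (y + 70.6)² with x = 26.899, y = -67.288, so z ≈ 69.504 ≈ 69.5 km.

(26.9, -67.3, 69.5)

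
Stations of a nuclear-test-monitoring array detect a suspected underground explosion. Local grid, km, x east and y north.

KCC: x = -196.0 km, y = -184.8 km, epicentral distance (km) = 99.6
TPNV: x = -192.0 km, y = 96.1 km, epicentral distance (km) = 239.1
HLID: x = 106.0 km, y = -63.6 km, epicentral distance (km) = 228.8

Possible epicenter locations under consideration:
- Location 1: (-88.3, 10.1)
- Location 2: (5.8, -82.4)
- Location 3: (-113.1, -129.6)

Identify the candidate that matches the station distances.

Location 3

For each candidate, compare |candidate − station| to the reported distance:
Location 1: residuals KCC 123.1, TPNV 104.4, HLID 21.0 → max 123.1 km
Location 2: residuals KCC 126.7, TPNV 27.3, HLID 126.9 → max 126.9 km
Location 3: residuals KCC 0.0, TPNV 0.0, HLID 0.0 → max 0.0 km
Only Location 3 has all residuals ≈ 0.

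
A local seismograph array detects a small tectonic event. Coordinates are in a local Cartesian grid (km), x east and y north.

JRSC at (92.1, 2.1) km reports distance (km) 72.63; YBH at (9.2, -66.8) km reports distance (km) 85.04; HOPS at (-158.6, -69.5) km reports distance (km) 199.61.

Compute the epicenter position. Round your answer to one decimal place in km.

Circle about each station: (x − 92.1)² + (y − 2.1)² = 72.63²; (x − 9.2)² + (y + 66.8)² = 85.04²; (x + 158.6)² + (y + 69.5)² = 199.61².
Subtracting the JRSC equation from the YBH and HOPS equations removes the quadratic terms:
-165.8 x − 137.8 y = -5896.62
-501.4 x − 143.2 y = -13071.65
Solving the 2×2 system: x ≈ 21.1, y ≈ 17.4 km.
Check against JRSC (with the unrounded x, y): √((x − 92.1)²+(y − 2.1)²) = 72.63 ≈ 72.63 km. ✓

21.1 km east, 17.4 km north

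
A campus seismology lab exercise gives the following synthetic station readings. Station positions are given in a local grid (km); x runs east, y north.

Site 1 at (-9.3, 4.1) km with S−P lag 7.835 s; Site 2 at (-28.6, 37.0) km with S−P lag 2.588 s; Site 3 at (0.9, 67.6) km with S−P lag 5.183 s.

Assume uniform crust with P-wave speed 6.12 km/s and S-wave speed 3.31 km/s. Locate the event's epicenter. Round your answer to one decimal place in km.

Distance from S−P lag: d = Δt · v_P v_S / (v_P − v_S) = Δt · (6.12·3.31)/(6.12−3.31) ≈ 7.2090·Δt.
So d_Site 1 = 56.48, d_Site 2 = 18.66, d_Site 3 = 37.36 km.
Circle about each station: (x + 9.3)² + (y − 4.1)² = 56.48²; (x + 28.6)² + (y − 37.0)² = 18.66²; (x − 0.9)² + (y − 67.6)² = 37.36².
Subtracting pairs of circle equations eliminates x²+y² and gives linear equations (the radical axes):
-38.6 x + 65.8 y = 4925.45
20.4 x + 127.0 y = 6261.49
Solving the 2×2 system: x ≈ -34.2, y ≈ 54.8 km.

(-34.2, 54.8)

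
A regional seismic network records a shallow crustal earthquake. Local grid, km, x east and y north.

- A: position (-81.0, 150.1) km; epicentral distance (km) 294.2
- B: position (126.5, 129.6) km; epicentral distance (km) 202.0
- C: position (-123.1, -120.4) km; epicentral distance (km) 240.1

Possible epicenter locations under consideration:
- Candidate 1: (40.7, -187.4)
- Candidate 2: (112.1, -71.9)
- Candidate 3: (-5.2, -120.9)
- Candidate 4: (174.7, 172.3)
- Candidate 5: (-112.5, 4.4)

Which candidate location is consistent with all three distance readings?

For each candidate, compare |candidate − station| to the reported distance:
Candidate 1: residuals A 64.6, B 126.4, C 63.1 → max 126.4 km
Candidate 2: residuals A 0.0, B 0.0, C 0.0 → max 0.0 km
Candidate 3: residuals A 12.8, B 81.0, C 122.2 → max 122.2 km
Candidate 4: residuals A 37.5, B 137.6, C 177.5 → max 177.5 km
Candidate 5: residuals A 145.1, B 67.8, C 114.9 → max 145.1 km
Only Candidate 2 has all residuals ≈ 0.

Candidate 2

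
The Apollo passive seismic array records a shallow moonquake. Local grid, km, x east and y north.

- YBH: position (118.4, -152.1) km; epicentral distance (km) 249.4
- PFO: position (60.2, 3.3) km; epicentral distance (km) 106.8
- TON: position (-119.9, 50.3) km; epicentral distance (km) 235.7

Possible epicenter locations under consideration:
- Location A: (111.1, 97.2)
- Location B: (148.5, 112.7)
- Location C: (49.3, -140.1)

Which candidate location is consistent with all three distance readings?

Location A

For each candidate, compare |candidate − station| to the reported distance:
Location A: residuals YBH 0.0, PFO 0.0, TON 0.0 → max 0.0 km
Location B: residuals YBH 17.1, PFO 33.8, TON 39.9 → max 39.9 km
Location C: residuals YBH 179.3, PFO 37.0, TON 19.0 → max 179.3 km
Only Location A has all residuals ≈ 0.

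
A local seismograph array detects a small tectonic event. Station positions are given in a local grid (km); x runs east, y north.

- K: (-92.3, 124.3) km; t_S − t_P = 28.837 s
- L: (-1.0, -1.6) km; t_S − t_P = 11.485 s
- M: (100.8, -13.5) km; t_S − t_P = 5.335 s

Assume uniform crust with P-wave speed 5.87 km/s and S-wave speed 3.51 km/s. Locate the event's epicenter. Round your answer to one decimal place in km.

(82.9, -56.5)

Distance from S−P lag: d = Δt · v_P v_S / (v_P − v_S) = Δt · (5.87·3.51)/(5.87−3.51) ≈ 8.7304·Δt.
So d_K = 251.76, d_L = 100.27, d_M = 46.58 km.
Circle about each station: (x + 92.3)² + (y − 124.3)² = 251.76²; (x + 1.0)² + (y + 1.6)² = 100.27²; (x − 100.8)² + (y + 13.5)² = 46.58².
Subtracting the K equation from the L and M equations removes the quadratic terms:
182.6 x − 251.8 y = 29362.80
386.2 x − 275.6 y = 47586.51
Solving the 2×2 system: x ≈ 82.9, y ≈ -56.5 km.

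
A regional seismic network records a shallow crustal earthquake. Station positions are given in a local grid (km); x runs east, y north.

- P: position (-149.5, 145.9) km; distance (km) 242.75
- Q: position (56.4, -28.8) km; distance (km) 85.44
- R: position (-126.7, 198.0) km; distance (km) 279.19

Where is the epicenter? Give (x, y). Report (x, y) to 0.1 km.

Circle about each station: (x + 149.5)² + (y − 145.9)² = 242.75²; (x − 56.4)² + (y + 28.8)² = 85.44²; (x + 126.7)² + (y − 198.0)² = 279.19².
Subtracting pairs of circle equations eliminates x²+y² and gives linear equations (the radical axes):
411.8 x − 349.4 y = 12000.91
45.6 x + 104.2 y = -7399.66
Solving the 2×2 system: x ≈ -22.7, y ≈ -61.1 km.

x ≈ -22.7 km, y ≈ -61.1 km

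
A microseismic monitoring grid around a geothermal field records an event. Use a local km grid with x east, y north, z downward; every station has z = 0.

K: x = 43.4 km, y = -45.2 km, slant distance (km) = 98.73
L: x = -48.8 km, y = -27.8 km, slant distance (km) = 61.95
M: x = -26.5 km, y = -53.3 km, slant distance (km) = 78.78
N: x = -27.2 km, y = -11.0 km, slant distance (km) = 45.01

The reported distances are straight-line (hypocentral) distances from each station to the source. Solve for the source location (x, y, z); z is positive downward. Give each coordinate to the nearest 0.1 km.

x ≈ -24.6 km, y ≈ 17.3 km, depth ≈ 34.9 km

Each station gives a sphere (x−x_i)² + (y−y_i)² + z² = d_i² (stations at z=0).
Subtracting the K sphere from L and M: z² cancels, leaving linear equations in x and y:
-184.4 x + 34.8 y = 5137.49
-139.8 x − 16.2 y = 3157.86
Solving: x ≈ -24.594, y ≈ 17.308 km (keep extra digits for the depth step; rounded: -24.6, 17.3).
Then from the K sphere: z² = 98.73² − (x − 43.4)² − (y + 45.2)² with x = -24.594, y = 17.308, so z ≈ 34.888 ≈ 34.9 km.
Check against N (with the unrounded solution): distance 45.00 ≈ 45.01 km. ✓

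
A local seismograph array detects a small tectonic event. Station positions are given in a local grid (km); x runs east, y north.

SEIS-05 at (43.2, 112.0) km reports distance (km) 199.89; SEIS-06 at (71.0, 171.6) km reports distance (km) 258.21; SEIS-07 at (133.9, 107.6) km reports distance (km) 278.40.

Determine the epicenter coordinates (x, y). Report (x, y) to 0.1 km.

Circle about each station: (x − 43.2)² + (y − 112.0)² = 199.89²; (x − 71.0)² + (y − 171.6)² = 258.21²; (x − 133.9)² + (y − 107.6)² = 278.40².
Subtracting the SEIS-05 equation from the SEIS-06 and SEIS-07 equations removes the quadratic terms:
55.6 x + 119.2 y = -6639.07
181.4 x − 8.8 y = -22453.82
Solving the 2×2 system: x ≈ -123.7, y ≈ 2.0 km.
Check against SEIS-05 (with the unrounded x, y): √((x − 43.2)²+(y − 112.0)²) = 199.88 ≈ 199.89 km. ✓

-123.7 km east, 2.0 km north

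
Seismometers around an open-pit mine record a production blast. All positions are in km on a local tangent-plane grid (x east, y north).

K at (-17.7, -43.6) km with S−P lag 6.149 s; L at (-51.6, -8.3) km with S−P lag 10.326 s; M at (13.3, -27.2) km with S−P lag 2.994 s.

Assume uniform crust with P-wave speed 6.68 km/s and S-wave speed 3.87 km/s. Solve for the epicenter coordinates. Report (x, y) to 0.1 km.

x ≈ 38.6 km, y ≈ -38.1 km

Distance from S−P lag: d = Δt · v_P v_S / (v_P − v_S) = Δt · (6.68·3.87)/(6.68−3.87) ≈ 9.1999·Δt.
So d_K = 56.57, d_L = 95.00, d_M = 27.54 km.
Circle about each station: (x + 17.7)² + (y + 43.6)² = 56.57²; (x + 51.6)² + (y + 8.3)² = 95.00²; (x − 13.3)² + (y + 27.2)² = 27.54².
Subtracting the K equation from the L and M equations removes the quadratic terms:
-67.8 x + 70.6 y = -5307.64
62.0 x + 32.8 y = 1144.19
Solving the 2×2 system: x ≈ 38.6, y ≈ -38.1 km.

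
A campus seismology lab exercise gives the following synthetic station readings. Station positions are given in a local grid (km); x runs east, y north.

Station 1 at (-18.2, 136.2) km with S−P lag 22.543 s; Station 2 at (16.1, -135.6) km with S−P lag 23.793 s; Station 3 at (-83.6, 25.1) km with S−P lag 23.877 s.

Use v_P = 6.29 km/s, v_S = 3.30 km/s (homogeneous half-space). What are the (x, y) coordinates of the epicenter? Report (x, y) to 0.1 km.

(81.9, 15.9)

Distance from S−P lag: d = Δt · v_P v_S / (v_P − v_S) = Δt · (6.29·3.30)/(6.29−3.30) ≈ 6.9421·Δt.
So d_Station 1 = 156.50, d_Station 2 = 165.17, d_Station 3 = 165.76 km.
Circle about each station: (x + 18.2)² + (y − 136.2)² = 156.50²; (x − 16.1)² + (y + 135.6)² = 165.17²; (x + 83.6)² + (y − 25.1)² = 165.76².
Subtracting pairs of circle equations eliminates x²+y² and gives linear equations (the radical axes):
68.6 x − 543.6 y = -3023.99
-130.8 x − 222.2 y = -14246.84
Solving the 2×2 system: x ≈ 81.9, y ≈ 15.9 km.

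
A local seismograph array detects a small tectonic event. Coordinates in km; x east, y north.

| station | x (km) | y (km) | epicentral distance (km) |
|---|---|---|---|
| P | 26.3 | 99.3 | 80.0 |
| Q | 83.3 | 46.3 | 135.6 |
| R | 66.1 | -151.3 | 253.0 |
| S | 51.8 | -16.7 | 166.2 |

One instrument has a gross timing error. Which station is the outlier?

S

Solve using three stations at a time. Using P, Q, R (subtract circle equations pairwise → linear system) gives (x, y) ≈ (-49.5, 73.7).
Distances from that point to each station vs reported:
  P: calculated 80.0 vs reported 80.0 → residual 0.0 km
  Q: calculated 135.6 vs reported 135.6 → residual 0.0 km
  R: calculated 253.0 vs reported 253.0 → residual 0.0 km
  S: calculated 135.8 vs reported 166.2 → residual 30.4 km
P, Q, R are mutually consistent (residuals ≈ 0); S is off by 30.4 km.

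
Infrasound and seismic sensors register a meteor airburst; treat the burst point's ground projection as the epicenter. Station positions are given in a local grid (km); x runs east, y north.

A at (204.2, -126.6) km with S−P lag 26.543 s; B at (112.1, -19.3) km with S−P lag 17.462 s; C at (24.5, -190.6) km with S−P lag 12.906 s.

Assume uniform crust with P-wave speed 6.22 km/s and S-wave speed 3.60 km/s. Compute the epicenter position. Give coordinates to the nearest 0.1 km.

Distance from S−P lag: d = Δt · v_P v_S / (v_P − v_S) = Δt · (6.22·3.60)/(6.22−3.60) ≈ 8.5466·Δt.
So d_A = 226.85, d_B = 149.24, d_C = 110.30 km.
Circle about each station: (x − 204.2)² + (y + 126.6)² = 226.85²; (x − 112.1)² + (y + 19.3)² = 149.24²; (x − 24.5)² + (y + 190.6)² = 110.30².
Subtracting the A equation from the B and C equations removes the quadratic terms:
-184.2 x + 214.6 y = -15597.96
-359.4 x − 128.0 y = 18498.24
Solving the 2×2 system: x ≈ -19.6, y ≈ -89.5 km.
Check against A (with the unrounded x, y): √((x − 204.2)²+(y + 126.6)²) = 226.85 ≈ 226.85 km. ✓

-19.6 km east, -89.5 km north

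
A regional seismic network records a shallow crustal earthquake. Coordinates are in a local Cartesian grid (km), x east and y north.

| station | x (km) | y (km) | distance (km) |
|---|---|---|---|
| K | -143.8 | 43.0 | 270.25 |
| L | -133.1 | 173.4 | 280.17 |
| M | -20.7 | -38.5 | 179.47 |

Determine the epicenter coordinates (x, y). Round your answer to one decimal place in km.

Circle about each station: (x + 143.8)² + (y − 43.0)² = 270.25²; (x + 133.1)² + (y − 173.4)² = 280.17²; (x + 20.7)² + (y + 38.5)² = 179.47².
Subtracting the K equation from the L and M equations removes the quadratic terms:
21.4 x + 260.8 y = 19795.56
246.2 x − 163.0 y = 20208.88
Solving the 2×2 system: x ≈ 125.5, y ≈ 65.6 km.
Check against K (with the unrounded x, y): √((x + 143.8)²+(y − 43.0)²) = 270.26 ≈ 270.25 km. ✓

125.5 km east, 65.6 km north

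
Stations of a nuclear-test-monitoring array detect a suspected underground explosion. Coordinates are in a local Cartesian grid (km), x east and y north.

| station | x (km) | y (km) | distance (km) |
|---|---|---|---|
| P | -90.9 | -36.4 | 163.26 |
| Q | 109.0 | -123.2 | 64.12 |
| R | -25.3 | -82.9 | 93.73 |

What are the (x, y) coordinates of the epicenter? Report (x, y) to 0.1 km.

68.0 km east, -73.9 km north

Circle about each station: (x + 90.9)² + (y + 36.4)² = 163.26²; (x − 109.0)² + (y + 123.2)² = 64.12²; (x + 25.3)² + (y + 82.9)² = 93.73².
Subtracting the P equation from the Q and R equations removes the quadratic terms:
399.8 x − 173.6 y = 40013.92
131.2 x − 93.0 y = 15793.24
Solving the 2×2 system: x ≈ 68.0, y ≈ -73.9 km.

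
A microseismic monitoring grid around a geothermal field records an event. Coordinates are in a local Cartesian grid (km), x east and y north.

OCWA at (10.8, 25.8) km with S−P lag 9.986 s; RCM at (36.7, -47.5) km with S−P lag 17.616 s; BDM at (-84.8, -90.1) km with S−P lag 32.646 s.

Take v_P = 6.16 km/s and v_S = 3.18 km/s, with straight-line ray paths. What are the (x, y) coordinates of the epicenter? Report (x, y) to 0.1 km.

Distance from S−P lag: d = Δt · v_P v_S / (v_P − v_S) = Δt · (6.16·3.18)/(6.16−3.18) ≈ 6.5734·Δt.
So d_OCWA = 65.64, d_RCM = 115.80, d_BDM = 214.60 km.
Circle about each station: (x − 10.8)² + (y − 25.8)² = 65.64²; (x − 36.7)² + (y + 47.5)² = 115.80²; (x + 84.8)² + (y + 90.1)² = 214.60².
Subtracting the OCWA equation from the RCM and BDM equations removes the quadratic terms:
51.8 x − 146.6 y = -6280.17
-191.2 x − 231.8 y = -27217.78
Solving the 2×2 system: x ≈ 63.3, y ≈ 65.2 km.
Check against OCWA (with the unrounded x, y): √((x − 10.8)²+(y − 25.8)²) = 65.64 ≈ 65.64 km. ✓

63.3 km east, 65.2 km north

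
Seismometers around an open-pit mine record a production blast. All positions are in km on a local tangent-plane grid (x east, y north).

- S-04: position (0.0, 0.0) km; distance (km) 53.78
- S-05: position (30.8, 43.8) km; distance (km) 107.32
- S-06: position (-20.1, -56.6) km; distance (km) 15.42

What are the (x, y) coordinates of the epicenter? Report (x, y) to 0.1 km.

Circle about each station: x² + y² = 53.78²; (x − 30.8)² + (y − 43.8)² = 107.32²; (x + 20.1)² + (y + 56.6)² = 15.42².
Subtracting the S-04 equation from the S-05 and S-06 equations removes the quadratic terms:
61.6 x + 87.6 y = -5758.21
-40.2 x − 113.2 y = 6262.08
Solving the 2×2 system: x ≈ -29.9, y ≈ -44.7 km.

-29.9 km east, -44.7 km north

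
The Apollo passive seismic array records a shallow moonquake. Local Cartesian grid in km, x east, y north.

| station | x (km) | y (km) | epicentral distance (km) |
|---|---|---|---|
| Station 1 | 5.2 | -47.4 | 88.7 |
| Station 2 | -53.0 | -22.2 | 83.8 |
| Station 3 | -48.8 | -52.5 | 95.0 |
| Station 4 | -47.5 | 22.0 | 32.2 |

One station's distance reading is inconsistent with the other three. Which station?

Station 2

Solve using three stations at a time. Using Station 1, Station 3, Station 4 (subtract circle equations pairwise → linear system) gives (x, y) ≈ (-19.4, 37.9).
Distances from that point to each station vs reported:
  Station 1: calculated 88.7 vs reported 88.7 → residual 0.0 km
  Station 2: calculated 68.8 vs reported 83.8 → residual 15.0 km
  Station 3: calculated 95.0 vs reported 95.0 → residual 0.0 km
  Station 4: calculated 32.3 vs reported 32.2 → residual 0.1 km
Station 1, Station 3, Station 4 are mutually consistent (residuals ≈ 0); Station 2 is off by 15.0 km.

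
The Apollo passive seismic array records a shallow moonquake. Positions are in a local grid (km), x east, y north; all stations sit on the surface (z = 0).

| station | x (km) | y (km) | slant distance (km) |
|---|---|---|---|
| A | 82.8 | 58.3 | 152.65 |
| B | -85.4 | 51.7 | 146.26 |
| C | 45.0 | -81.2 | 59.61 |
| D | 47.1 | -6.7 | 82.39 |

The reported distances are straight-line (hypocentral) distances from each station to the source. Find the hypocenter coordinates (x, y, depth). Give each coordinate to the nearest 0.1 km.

(-2.3, -64.3, 32.1)

Each station gives a sphere (x−x_i)² + (y−y_i)² + z² = d_i² (stations at z=0).
Subtracting the A sphere from B and C: z² cancels, leaving linear equations in x and y:
-336.4 x − 13.2 y = 1621.35
-75.6 x − 279.0 y = 18112.38
Solving: x ≈ -2.297, y ≈ -64.297 km (keep extra digits for the depth step; rounded: -2.3, -64.3).
Then from the A sphere: z² = 152.65² − (x − 82.8)² − (y − 58.3)² with x = -2.297, y = -64.297, so z ≈ 32.101 ≈ 32.1 km.
Check against D (with the unrounded solution): distance 82.39 ≈ 82.39 km. ✓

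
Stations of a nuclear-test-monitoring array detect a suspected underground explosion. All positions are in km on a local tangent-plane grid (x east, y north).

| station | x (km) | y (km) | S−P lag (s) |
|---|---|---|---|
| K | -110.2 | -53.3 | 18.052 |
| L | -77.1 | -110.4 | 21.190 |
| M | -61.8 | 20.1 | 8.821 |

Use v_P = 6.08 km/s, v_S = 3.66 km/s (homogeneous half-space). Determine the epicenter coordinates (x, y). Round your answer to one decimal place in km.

Distance from S−P lag: d = Δt · v_P v_S / (v_P − v_S) = Δt · (6.08·3.66)/(6.08−3.66) ≈ 9.1954·Δt.
So d_K = 165.99, d_L = 194.85, d_M = 81.11 km.
Circle about each station: (x + 110.2)² + (y + 53.3)² = 165.99²; (x + 77.1)² + (y + 110.4)² = 194.85²; (x + 61.8)² + (y − 20.1)² = 81.11².
Subtracting the K equation from the L and M equations removes the quadratic terms:
66.2 x − 114.2 y = -7266.20
96.8 x + 146.8 y = 10212.17
Solving the 2×2 system: x ≈ 4.8, y ≈ 66.4 km.

(4.8, 66.4)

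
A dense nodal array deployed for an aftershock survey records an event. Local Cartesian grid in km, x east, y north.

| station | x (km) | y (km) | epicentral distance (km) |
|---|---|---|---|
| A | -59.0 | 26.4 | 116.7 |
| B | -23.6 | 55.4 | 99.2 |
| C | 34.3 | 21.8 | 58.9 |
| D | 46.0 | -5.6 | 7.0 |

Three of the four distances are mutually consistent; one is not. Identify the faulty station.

Solve using three stations at a time. Using A, B, D (subtract circle equations pairwise → linear system) gives (x, y) ≈ (52.4, -8.3).
Distances from that point to each station vs reported:
  A: calculated 116.7 vs reported 116.7 → residual 0.0 km
  B: calculated 99.2 vs reported 99.2 → residual 0.0 km
  C: calculated 35.2 vs reported 58.9 → residual 23.7 km
  D: calculated 7.0 vs reported 7.0 → residual 0.0 km
A, B, D are mutually consistent (residuals ≈ 0); C is off by 23.7 km.

C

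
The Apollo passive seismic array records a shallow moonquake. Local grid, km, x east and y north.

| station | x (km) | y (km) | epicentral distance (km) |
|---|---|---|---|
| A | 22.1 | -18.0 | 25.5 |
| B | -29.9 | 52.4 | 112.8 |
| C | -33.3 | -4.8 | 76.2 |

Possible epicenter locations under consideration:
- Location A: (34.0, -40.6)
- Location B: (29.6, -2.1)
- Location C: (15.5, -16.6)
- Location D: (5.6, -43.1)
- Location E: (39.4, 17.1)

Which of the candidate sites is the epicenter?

For each candidate, compare |candidate − station| to the reported distance:
Location A: residuals A 0.0, B 0.0, C 0.0 → max 0.0 km
Location B: residuals A 7.9, B 32.1, C 13.2 → max 32.1 km
Location C: residuals A 18.8, B 30.2, C 26.0 → max 30.2 km
Location D: residuals A 4.5, B 10.9, C 21.6 → max 21.6 km
Location E: residuals A 13.6, B 35.0, C 0.3 → max 35.0 km
Only Location A has all residuals ≈ 0.

Location A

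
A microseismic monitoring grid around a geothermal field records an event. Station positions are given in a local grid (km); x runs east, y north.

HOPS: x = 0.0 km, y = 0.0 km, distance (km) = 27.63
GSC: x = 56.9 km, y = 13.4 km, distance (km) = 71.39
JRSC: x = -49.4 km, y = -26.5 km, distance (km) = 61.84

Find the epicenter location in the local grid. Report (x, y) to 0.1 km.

x ≈ -13.7 km, y ≈ 24.0 km

Circle about each station: x² + y² = 27.63²; (x − 56.9)² + (y − 13.4)² = 71.39²; (x + 49.4)² + (y + 26.5)² = 61.84².
Subtracting the HOPS equation from the GSC and JRSC equations removes the quadratic terms:
113.8 x + 26.8 y = -915.95
-98.8 x − 53.0 y = 81.84
Solving the 2×2 system: x ≈ -13.7, y ≈ 24.0 km.
Check against HOPS (with the unrounded x, y): √(x²+y²) = 27.63 ≈ 27.63 km. ✓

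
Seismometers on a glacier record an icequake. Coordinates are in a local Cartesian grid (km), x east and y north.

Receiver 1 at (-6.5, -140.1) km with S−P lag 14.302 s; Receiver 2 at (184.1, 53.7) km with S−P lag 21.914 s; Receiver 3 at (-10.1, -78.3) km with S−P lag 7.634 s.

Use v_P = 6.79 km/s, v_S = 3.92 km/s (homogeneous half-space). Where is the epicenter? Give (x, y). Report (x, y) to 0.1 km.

Distance from S−P lag: d = Δt · v_P v_S / (v_P − v_S) = Δt · (6.79·3.92)/(6.79−3.92) ≈ 9.2741·Δt.
So d_Receiver 1 = 132.64, d_Receiver 2 = 203.23, d_Receiver 3 = 70.80 km.
Circle about each station: (x + 6.5)² + (y + 140.1)² = 132.64²; (x − 184.1)² + (y − 53.7)² = 203.23²; (x + 10.1)² + (y + 78.3)² = 70.80².
Subtracting the Receiver 1 equation from the Receiver 2 and Receiver 3 equations removes the quadratic terms:
381.2 x + 387.6 y = -6602.82
-7.2 x + 123.6 y = -856.63
Solving the 2×2 system: x ≈ -9.7, y ≈ -7.5 km.
Check against Receiver 1 (with the unrounded x, y): √((x + 6.5)²+(y + 140.1)²) = 132.64 ≈ 132.64 km. ✓

x ≈ -9.7 km, y ≈ -7.5 km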